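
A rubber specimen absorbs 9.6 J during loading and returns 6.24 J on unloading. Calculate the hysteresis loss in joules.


Hysteresis loss = loading - unloading
= 9.6 - 6.24
= 3.36 J

3.36 J


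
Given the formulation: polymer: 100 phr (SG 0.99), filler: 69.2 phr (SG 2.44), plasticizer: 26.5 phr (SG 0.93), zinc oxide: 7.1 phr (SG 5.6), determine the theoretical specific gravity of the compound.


Sum of weights = 202.8
Volume contributions:
  polymer: 100/0.99 = 101.0101
  filler: 69.2/2.44 = 28.3607
  plasticizer: 26.5/0.93 = 28.4946
  zinc oxide: 7.1/5.6 = 1.2679
Sum of volumes = 159.1332
SG = 202.8 / 159.1332 = 1.274

SG = 1.274


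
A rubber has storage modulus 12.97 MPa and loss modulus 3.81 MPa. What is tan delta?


tan delta = E'' / E'
= 3.81 / 12.97
= 0.2938

tan delta = 0.2938


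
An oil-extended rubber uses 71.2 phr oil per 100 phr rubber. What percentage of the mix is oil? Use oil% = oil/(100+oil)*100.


Oil % = oil / (100 + oil) * 100
= 71.2 / (100 + 71.2) * 100
= 71.2 / 171.2 * 100
= 41.59%

41.59%


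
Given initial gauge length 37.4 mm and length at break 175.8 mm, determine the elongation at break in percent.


Elongation = (Lf - L0) / L0 * 100
= (175.8 - 37.4) / 37.4 * 100
= 138.4 / 37.4 * 100
= 370.1%

370.1%


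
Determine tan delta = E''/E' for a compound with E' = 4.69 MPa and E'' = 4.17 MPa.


tan delta = E'' / E'
= 4.17 / 4.69
= 0.8891

tan delta = 0.8891


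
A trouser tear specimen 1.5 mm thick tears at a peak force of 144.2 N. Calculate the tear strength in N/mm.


Tear strength = force / thickness
= 144.2 / 1.5
= 96.13 N/mm

96.13 N/mm


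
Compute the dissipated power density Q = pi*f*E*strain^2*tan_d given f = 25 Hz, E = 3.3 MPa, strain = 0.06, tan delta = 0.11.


Q = pi * f * E * strain^2 * tan_d
= pi * 25 * 3.3 * 0.06^2 * 0.11
= pi * 25 * 3.3 * 0.0036 * 0.11
= 0.1026

Q = 0.1026


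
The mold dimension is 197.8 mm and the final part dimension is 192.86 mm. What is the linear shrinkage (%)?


Shrinkage = (mold - part) / mold * 100
= (197.8 - 192.86) / 197.8 * 100
= 4.94 / 197.8 * 100
= 2.5%

2.5%


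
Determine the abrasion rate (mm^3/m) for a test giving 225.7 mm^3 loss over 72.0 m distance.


Rate = volume_loss / distance
= 225.7 / 72.0
= 3.135 mm^3/m

3.135 mm^3/m


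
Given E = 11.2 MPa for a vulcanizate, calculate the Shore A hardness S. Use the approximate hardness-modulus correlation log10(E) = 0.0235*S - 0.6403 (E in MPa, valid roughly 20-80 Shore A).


log10(E) = 0.0235*S - 0.6403  =>  S = (log10(E) + 0.6403) / 0.0235
log10(11.2) = 1.049218
S = (1.049218 + 0.6403) / 0.0235 = 1.689518 / 0.0235
S = 71.9

Shore A = 71.9


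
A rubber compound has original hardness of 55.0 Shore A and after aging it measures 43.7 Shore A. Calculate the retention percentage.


Retention = aged / original * 100
= 43.7 / 55.0 * 100
= 79.5%

79.5%


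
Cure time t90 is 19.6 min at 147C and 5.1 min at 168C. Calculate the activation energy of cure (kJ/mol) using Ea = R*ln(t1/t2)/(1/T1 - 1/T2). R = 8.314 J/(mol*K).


T1 = 420.15 K, T2 = 441.15 K
1/T1 - 1/T2 = 1.1330e-04
ln(t1/t2) = ln(19.6/5.1) = 1.3463
Ea = 8.314 * 1.3463 / 1.1330e-04 = 98791.5235 J/mol
Ea = 98.79 kJ/mol

98.79 kJ/mol


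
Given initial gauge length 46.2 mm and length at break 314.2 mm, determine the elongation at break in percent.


Elongation = (Lf - L0) / L0 * 100
= (314.2 - 46.2) / 46.2 * 100
= 268.0 / 46.2 * 100
= 580.1%

580.1%


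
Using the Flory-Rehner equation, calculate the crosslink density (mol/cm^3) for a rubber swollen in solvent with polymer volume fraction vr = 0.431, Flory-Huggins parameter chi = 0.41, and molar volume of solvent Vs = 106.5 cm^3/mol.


ln(1 - vr) = ln(1 - 0.431) = -0.5639
Numerator = -((-0.5639) + 0.431 + 0.41 * 0.431^2) = 0.0567
Denominator = 106.5 * (0.431^(1/3) - 0.431/2) = 57.4960
nu = 0.0567 / 57.4960 = 9.8638e-04 mol/cm^3

9.8638e-04 mol/cm^3


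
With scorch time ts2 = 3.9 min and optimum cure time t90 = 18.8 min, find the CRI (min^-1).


CRI = 100 / (t90 - ts2)
= 100 / (18.8 - 3.9)
= 100 / 14.9
= 6.71 min^-1

6.71 min^-1


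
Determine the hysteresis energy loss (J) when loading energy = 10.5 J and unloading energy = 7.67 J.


Hysteresis loss = loading - unloading
= 10.5 - 7.67
= 2.83 J

2.83 J


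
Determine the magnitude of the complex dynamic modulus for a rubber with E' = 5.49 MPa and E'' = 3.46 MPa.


|E*| = sqrt(E'^2 + E''^2)
= sqrt(5.49^2 + 3.46^2)
= sqrt(30.1401 + 11.9716)
= 6.489 MPa

6.489 MPa


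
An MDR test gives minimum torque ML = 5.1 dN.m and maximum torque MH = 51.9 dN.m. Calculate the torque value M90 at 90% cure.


M90 = ML + 0.9 * (MH - ML)
M90 = 5.1 + 0.9 * (51.9 - 5.1)
M90 = 5.1 + 0.9 * 46.8
M90 = 47.22 dN.m

47.22 dN.m


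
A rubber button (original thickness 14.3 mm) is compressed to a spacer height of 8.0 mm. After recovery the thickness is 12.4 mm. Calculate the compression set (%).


CS = (t0 - recovered) / (t0 - ts) * 100
= (14.3 - 12.4) / (14.3 - 8.0) * 100
= 1.9 / 6.3 * 100
= 30.2%

30.2%


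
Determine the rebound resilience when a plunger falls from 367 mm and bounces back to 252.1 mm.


Resilience = h_rebound / h_drop * 100
= 252.1 / 367 * 100
= 68.7%

68.7%


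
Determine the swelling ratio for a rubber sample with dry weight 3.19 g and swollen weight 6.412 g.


Q = W_swollen / W_dry
Q = 6.412 / 3.19
Q = 2.01

Q = 2.01


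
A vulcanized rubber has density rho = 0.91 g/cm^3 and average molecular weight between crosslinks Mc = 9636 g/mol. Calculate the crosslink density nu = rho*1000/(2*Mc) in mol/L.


nu = rho * 1000 / (2 * Mc)
nu = 0.91 * 1000 / (2 * 9636)
nu = 910.0 / 19272
nu = 0.0472 mol/L

0.0472 mol/L


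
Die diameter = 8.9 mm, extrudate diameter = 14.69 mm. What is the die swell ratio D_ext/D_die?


Die swell ratio = D_extrudate / D_die
= 14.69 / 8.9
= 1.651

Die swell = 1.651


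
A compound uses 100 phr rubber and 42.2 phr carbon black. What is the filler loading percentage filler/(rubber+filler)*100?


Filler % = filler / (rubber + filler) * 100
= 42.2 / (100 + 42.2) * 100
= 42.2 / 142.2 * 100
= 29.68%

29.68%


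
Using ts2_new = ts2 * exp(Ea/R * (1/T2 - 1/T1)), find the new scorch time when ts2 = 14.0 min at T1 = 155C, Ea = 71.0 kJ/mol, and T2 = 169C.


Convert temperatures: T1 = 155 + 273.15 = 428.15 K, T2 = 169 + 273.15 = 442.15 K
ts2_new = 14.0 * exp(71000 / 8.314 * (1/442.15 - 1/428.15))
1/T2 - 1/T1 = -7.3954e-05
ts2_new = 7.44 min

7.44 min


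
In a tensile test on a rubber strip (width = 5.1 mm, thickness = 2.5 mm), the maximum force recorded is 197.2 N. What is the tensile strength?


Area = width * thickness = 5.1 * 2.5 = 12.75 mm^2
TS = force / area = 197.2 / 12.75 = 15.47 MPa

15.47 MPa


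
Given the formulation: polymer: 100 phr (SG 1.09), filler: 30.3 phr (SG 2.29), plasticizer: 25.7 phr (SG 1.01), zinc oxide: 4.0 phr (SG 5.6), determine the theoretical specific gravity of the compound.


Sum of weights = 160.0
Volume contributions:
  polymer: 100/1.09 = 91.7431
  filler: 30.3/2.29 = 13.2314
  plasticizer: 25.7/1.01 = 25.4455
  zinc oxide: 4.0/5.6 = 0.7143
Sum of volumes = 131.1344
SG = 160.0 / 131.1344 = 1.22

SG = 1.22


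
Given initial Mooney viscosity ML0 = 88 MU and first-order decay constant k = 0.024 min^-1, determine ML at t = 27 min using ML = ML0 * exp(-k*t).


ML = ML0 * exp(-k * t)
ML = 88 * exp(-0.024 * 27)
ML = 88 * 0.5231
ML = 46.03 MU

46.03 MU


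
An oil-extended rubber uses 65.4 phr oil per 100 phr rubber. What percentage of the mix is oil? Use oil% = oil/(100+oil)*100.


Oil % = oil / (100 + oil) * 100
= 65.4 / (100 + 65.4) * 100
= 65.4 / 165.4 * 100
= 39.54%

39.54%


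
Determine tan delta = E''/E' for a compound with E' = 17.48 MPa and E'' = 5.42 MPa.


tan delta = E'' / E'
= 5.42 / 17.48
= 0.3101

tan delta = 0.3101


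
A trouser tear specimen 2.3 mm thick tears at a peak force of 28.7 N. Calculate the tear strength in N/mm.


Tear strength = force / thickness
= 28.7 / 2.3
= 12.48 N/mm

12.48 N/mm


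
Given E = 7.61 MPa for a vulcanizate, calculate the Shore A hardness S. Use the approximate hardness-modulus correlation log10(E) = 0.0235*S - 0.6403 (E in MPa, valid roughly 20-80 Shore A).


log10(E) = 0.0235*S - 0.6403  =>  S = (log10(E) + 0.6403) / 0.0235
log10(7.61) = 0.881385
S = (0.881385 + 0.6403) / 0.0235 = 1.521685 / 0.0235
S = 64.8

Shore A = 64.8


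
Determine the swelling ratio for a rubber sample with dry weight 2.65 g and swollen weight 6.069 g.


Q = W_swollen / W_dry
Q = 6.069 / 2.65
Q = 2.29

Q = 2.29


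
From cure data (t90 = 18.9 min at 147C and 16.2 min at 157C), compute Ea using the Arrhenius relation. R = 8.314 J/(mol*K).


T1 = 420.15 K, T2 = 430.15 K
1/T1 - 1/T2 = 5.5332e-05
ln(t1/t2) = ln(18.9/16.2) = 0.1542
Ea = 8.314 * 0.1542 / 5.5332e-05 = 23162.1975 J/mol
Ea = 23.16 kJ/mol

23.16 kJ/mol


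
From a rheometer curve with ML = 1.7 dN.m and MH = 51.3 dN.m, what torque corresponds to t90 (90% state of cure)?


M90 = ML + 0.9 * (MH - ML)
M90 = 1.7 + 0.9 * (51.3 - 1.7)
M90 = 1.7 + 0.9 * 49.6
M90 = 46.34 dN.m

46.34 dN.m


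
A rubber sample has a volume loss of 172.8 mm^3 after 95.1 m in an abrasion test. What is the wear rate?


Rate = volume_loss / distance
= 172.8 / 95.1
= 1.817 mm^3/m

1.817 mm^3/m


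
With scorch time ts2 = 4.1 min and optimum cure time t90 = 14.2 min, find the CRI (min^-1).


CRI = 100 / (t90 - ts2)
= 100 / (14.2 - 4.1)
= 100 / 10.1
= 9.9 min^-1

9.9 min^-1


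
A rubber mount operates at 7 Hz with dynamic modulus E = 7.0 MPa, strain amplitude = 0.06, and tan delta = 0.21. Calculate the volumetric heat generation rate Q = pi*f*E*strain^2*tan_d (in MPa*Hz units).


Q = pi * f * E * strain^2 * tan_d
= pi * 7 * 7.0 * 0.06^2 * 0.21
= pi * 7 * 7.0 * 0.0036 * 0.21
= 0.1164

Q = 0.1164


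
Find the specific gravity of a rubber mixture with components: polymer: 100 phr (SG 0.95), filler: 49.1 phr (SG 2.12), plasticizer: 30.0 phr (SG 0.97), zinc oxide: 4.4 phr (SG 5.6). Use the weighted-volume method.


Sum of weights = 183.5
Volume contributions:
  polymer: 100/0.95 = 105.2632
  filler: 49.1/2.12 = 23.1604
  plasticizer: 30.0/0.97 = 30.9278
  zinc oxide: 4.4/5.6 = 0.7857
Sum of volumes = 160.1371
SG = 183.5 / 160.1371 = 1.146

SG = 1.146


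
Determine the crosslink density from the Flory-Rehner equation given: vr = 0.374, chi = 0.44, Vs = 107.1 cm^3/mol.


ln(1 - vr) = ln(1 - 0.374) = -0.4684
Numerator = -((-0.4684) + 0.374 + 0.44 * 0.374^2) = 0.0329
Denominator = 107.1 * (0.374^(1/3) - 0.374/2) = 57.1361
nu = 0.0329 / 57.1361 = 5.7511e-04 mol/cm^3

5.7511e-04 mol/cm^3


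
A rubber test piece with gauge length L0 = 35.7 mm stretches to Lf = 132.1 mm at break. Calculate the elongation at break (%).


Elongation = (Lf - L0) / L0 * 100
= (132.1 - 35.7) / 35.7 * 100
= 96.4 / 35.7 * 100
= 270.0%

270.0%


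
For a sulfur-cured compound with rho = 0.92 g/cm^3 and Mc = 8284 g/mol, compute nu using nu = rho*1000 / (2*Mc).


nu = rho * 1000 / (2 * Mc)
nu = 0.92 * 1000 / (2 * 8284)
nu = 920.0 / 16568
nu = 0.0555 mol/L

0.0555 mol/L


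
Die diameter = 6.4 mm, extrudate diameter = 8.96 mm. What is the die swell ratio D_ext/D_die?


Die swell ratio = D_extrudate / D_die
= 8.96 / 6.4
= 1.4

Die swell = 1.4


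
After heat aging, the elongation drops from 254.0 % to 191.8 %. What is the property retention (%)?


Retention = aged / original * 100
= 191.8 / 254.0 * 100
= 75.5%

75.5%


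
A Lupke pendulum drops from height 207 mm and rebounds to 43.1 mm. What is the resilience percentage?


Resilience = h_rebound / h_drop * 100
= 43.1 / 207 * 100
= 20.8%

20.8%


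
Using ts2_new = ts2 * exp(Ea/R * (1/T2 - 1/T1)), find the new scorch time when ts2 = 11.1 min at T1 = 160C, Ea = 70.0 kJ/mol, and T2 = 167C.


Convert temperatures: T1 = 160 + 273.15 = 433.15 K, T2 = 167 + 273.15 = 440.15 K
ts2_new = 11.1 * exp(70000 / 8.314 * (1/440.15 - 1/433.15))
1/T2 - 1/T1 = -3.6716e-05
ts2_new = 8.15 min

8.15 min


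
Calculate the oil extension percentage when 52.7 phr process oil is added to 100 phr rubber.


Oil % = oil / (100 + oil) * 100
= 52.7 / (100 + 52.7) * 100
= 52.7 / 152.7 * 100
= 34.51%

34.51%


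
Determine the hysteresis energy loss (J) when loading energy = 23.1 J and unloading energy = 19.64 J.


Hysteresis loss = loading - unloading
= 23.1 - 19.64
= 3.46 J

3.46 J


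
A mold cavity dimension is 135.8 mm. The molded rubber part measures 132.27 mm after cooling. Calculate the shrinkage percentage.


Shrinkage = (mold - part) / mold * 100
= (135.8 - 132.27) / 135.8 * 100
= 3.53 / 135.8 * 100
= 2.6%

2.6%


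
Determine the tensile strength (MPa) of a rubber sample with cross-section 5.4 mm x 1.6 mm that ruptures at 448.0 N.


Area = width * thickness = 5.4 * 1.6 = 8.64 mm^2
TS = force / area = 448.0 / 8.64 = 51.85 MPa

51.85 MPa


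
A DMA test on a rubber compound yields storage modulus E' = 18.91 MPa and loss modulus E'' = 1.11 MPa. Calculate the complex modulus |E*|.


|E*| = sqrt(E'^2 + E''^2)
= sqrt(18.91^2 + 1.11^2)
= sqrt(357.5881 + 1.2321)
= 18.943 MPa

18.943 MPa


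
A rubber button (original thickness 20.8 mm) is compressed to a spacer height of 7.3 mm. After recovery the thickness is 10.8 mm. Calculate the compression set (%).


CS = (t0 - recovered) / (t0 - ts) * 100
= (20.8 - 10.8) / (20.8 - 7.3) * 100
= 10.0 / 13.5 * 100
= 74.1%

74.1%


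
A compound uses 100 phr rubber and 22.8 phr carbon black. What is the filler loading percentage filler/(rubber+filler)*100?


Filler % = filler / (rubber + filler) * 100
= 22.8 / (100 + 22.8) * 100
= 22.8 / 122.8 * 100
= 18.57%

18.57%


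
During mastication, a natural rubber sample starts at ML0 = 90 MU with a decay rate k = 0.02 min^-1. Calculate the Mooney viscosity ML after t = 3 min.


ML = ML0 * exp(-k * t)
ML = 90 * exp(-0.02 * 3)
ML = 90 * 0.9418
ML = 84.76 MU

84.76 MU


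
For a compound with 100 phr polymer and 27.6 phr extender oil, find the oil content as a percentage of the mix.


Oil % = oil / (100 + oil) * 100
= 27.6 / (100 + 27.6) * 100
= 27.6 / 127.6 * 100
= 21.63%

21.63%


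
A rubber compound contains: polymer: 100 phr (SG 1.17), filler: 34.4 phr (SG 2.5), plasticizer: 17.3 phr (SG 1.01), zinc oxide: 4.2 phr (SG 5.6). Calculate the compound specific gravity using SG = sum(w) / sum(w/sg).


Sum of weights = 155.9
Volume contributions:
  polymer: 100/1.17 = 85.4701
  filler: 34.4/2.5 = 13.7600
  plasticizer: 17.3/1.01 = 17.1287
  zinc oxide: 4.2/5.6 = 0.7500
Sum of volumes = 117.1088
SG = 155.9 / 117.1088 = 1.331

SG = 1.331


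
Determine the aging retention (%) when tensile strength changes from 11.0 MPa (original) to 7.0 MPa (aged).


Retention = aged / original * 100
= 7.0 / 11.0 * 100
= 63.6%

63.6%


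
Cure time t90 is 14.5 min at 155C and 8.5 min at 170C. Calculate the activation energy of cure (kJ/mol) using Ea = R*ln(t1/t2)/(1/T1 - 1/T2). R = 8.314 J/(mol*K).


T1 = 428.15 K, T2 = 443.15 K
1/T1 - 1/T2 = 7.9058e-05
ln(t1/t2) = ln(14.5/8.5) = 0.5341
Ea = 8.314 * 0.5341 / 7.9058e-05 = 56166.0393 J/mol
Ea = 56.17 kJ/mol

56.17 kJ/mol


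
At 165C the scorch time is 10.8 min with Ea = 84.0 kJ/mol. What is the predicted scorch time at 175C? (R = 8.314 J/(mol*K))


Convert temperatures: T1 = 165 + 273.15 = 438.15 K, T2 = 175 + 273.15 = 448.15 K
ts2_new = 10.8 * exp(84000 / 8.314 * (1/448.15 - 1/438.15))
1/T2 - 1/T1 = -5.0928e-05
ts2_new = 6.46 min

6.46 min


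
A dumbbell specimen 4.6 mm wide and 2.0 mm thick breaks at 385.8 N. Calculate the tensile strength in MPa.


Area = width * thickness = 4.6 * 2.0 = 9.2 mm^2
TS = force / area = 385.8 / 9.2 = 41.93 MPa

41.93 MPa


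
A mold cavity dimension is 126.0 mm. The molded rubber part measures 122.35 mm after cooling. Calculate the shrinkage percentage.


Shrinkage = (mold - part) / mold * 100
= (126.0 - 122.35) / 126.0 * 100
= 3.65 / 126.0 * 100
= 2.9%

2.9%


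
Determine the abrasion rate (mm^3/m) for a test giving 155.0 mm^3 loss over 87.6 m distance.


Rate = volume_loss / distance
= 155.0 / 87.6
= 1.769 mm^3/m

1.769 mm^3/m


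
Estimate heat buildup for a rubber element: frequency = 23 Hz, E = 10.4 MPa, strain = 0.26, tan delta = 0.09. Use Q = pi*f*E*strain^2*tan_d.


Q = pi * f * E * strain^2 * tan_d
= pi * 23 * 10.4 * 0.26^2 * 0.09
= pi * 23 * 10.4 * 0.0676 * 0.09
= 4.5719

Q = 4.5719


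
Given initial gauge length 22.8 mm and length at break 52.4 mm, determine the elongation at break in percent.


Elongation = (Lf - L0) / L0 * 100
= (52.4 - 22.8) / 22.8 * 100
= 29.6 / 22.8 * 100
= 129.8%

129.8%


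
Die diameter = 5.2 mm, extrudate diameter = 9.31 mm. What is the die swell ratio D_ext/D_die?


Die swell ratio = D_extrudate / D_die
= 9.31 / 5.2
= 1.79

Die swell = 1.79


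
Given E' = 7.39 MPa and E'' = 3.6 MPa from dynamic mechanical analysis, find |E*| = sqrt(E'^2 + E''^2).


|E*| = sqrt(E'^2 + E''^2)
= sqrt(7.39^2 + 3.6^2)
= sqrt(54.6121 + 12.9600)
= 8.22 MPa

8.22 MPa


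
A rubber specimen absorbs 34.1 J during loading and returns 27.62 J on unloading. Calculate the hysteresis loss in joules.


Hysteresis loss = loading - unloading
= 34.1 - 27.62
= 6.48 J

6.48 J


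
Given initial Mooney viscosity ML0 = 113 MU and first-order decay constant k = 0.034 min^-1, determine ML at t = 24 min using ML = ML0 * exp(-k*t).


ML = ML0 * exp(-k * t)
ML = 113 * exp(-0.034 * 24)
ML = 113 * 0.4422
ML = 49.97 MU

49.97 MU


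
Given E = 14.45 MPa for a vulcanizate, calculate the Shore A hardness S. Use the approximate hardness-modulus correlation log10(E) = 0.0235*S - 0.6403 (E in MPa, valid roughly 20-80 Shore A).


log10(E) = 0.0235*S - 0.6403  =>  S = (log10(E) + 0.6403) / 0.0235
log10(14.45) = 1.159868
S = (1.159868 + 0.6403) / 0.0235 = 1.800168 / 0.0235
S = 76.6

Shore A = 76.6


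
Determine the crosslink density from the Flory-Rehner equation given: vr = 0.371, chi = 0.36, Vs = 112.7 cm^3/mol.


ln(1 - vr) = ln(1 - 0.371) = -0.4636
Numerator = -((-0.4636) + 0.371 + 0.36 * 0.371^2) = 0.0431
Denominator = 112.7 * (0.371^(1/3) - 0.371/2) = 60.0749
nu = 0.0431 / 60.0749 = 7.1699e-04 mol/cm^3

7.1699e-04 mol/cm^3


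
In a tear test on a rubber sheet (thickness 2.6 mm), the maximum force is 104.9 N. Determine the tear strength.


Tear strength = force / thickness
= 104.9 / 2.6
= 40.35 N/mm

40.35 N/mm


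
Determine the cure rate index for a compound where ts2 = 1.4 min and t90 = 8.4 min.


CRI = 100 / (t90 - ts2)
= 100 / (8.4 - 1.4)
= 100 / 7.0
= 14.29 min^-1

14.29 min^-1


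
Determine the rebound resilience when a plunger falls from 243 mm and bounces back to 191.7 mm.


Resilience = h_rebound / h_drop * 100
= 191.7 / 243 * 100
= 78.9%

78.9%


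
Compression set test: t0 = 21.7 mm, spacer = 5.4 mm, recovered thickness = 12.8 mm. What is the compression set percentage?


CS = (t0 - recovered) / (t0 - ts) * 100
= (21.7 - 12.8) / (21.7 - 5.4) * 100
= 8.9 / 16.3 * 100
= 54.6%

54.6%


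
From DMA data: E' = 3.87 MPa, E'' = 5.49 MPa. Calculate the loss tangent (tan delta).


tan delta = E'' / E'
= 5.49 / 3.87
= 1.4186

tan delta = 1.4186


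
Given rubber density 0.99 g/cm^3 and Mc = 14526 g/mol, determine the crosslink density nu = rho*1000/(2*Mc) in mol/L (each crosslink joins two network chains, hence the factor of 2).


nu = rho * 1000 / (2 * Mc)
nu = 0.99 * 1000 / (2 * 14526)
nu = 990.0 / 29052
nu = 0.0341 mol/L

0.0341 mol/L


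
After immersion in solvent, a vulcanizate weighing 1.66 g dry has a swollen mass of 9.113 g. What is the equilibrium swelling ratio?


Q = W_swollen / W_dry
Q = 9.113 / 1.66
Q = 5.49

Q = 5.49


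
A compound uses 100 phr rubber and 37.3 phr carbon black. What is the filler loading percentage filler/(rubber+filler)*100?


Filler % = filler / (rubber + filler) * 100
= 37.3 / (100 + 37.3) * 100
= 37.3 / 137.3 * 100
= 27.17%

27.17%


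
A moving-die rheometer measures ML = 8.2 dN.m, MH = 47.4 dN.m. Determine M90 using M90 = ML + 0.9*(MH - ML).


M90 = ML + 0.9 * (MH - ML)
M90 = 8.2 + 0.9 * (47.4 - 8.2)
M90 = 8.2 + 0.9 * 39.2
M90 = 43.48 dN.m

43.48 dN.m


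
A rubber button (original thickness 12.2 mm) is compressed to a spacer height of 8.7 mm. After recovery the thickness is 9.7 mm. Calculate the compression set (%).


CS = (t0 - recovered) / (t0 - ts) * 100
= (12.2 - 9.7) / (12.2 - 8.7) * 100
= 2.5 / 3.5 * 100
= 71.4%

71.4%


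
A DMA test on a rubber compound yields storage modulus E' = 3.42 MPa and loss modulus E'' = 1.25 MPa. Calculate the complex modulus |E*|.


|E*| = sqrt(E'^2 + E''^2)
= sqrt(3.42^2 + 1.25^2)
= sqrt(11.6964 + 1.5625)
= 3.641 MPa

3.641 MPa


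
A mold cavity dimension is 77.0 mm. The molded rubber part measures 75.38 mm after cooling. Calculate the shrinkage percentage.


Shrinkage = (mold - part) / mold * 100
= (77.0 - 75.38) / 77.0 * 100
= 1.62 / 77.0 * 100
= 2.1%

2.1%


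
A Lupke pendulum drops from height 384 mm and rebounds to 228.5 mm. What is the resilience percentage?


Resilience = h_rebound / h_drop * 100
= 228.5 / 384 * 100
= 59.5%

59.5%


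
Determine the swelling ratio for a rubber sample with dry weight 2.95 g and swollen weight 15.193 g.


Q = W_swollen / W_dry
Q = 15.193 / 2.95
Q = 5.15

Q = 5.15


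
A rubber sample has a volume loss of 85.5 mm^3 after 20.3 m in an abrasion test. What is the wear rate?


Rate = volume_loss / distance
= 85.5 / 20.3
= 4.212 mm^3/m

4.212 mm^3/m


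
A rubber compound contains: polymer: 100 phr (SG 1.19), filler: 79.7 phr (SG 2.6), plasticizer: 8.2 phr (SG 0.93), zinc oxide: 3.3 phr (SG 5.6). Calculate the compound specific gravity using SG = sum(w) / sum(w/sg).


Sum of weights = 191.2
Volume contributions:
  polymer: 100/1.19 = 84.0336
  filler: 79.7/2.6 = 30.6538
  plasticizer: 8.2/0.93 = 8.8172
  zinc oxide: 3.3/5.6 = 0.5893
Sum of volumes = 124.0939
SG = 191.2 / 124.0939 = 1.541

SG = 1.541


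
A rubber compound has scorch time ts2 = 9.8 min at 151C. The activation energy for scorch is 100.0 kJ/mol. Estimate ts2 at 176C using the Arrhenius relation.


Convert temperatures: T1 = 151 + 273.15 = 424.15 K, T2 = 176 + 273.15 = 449.15 K
ts2_new = 9.8 * exp(100000 / 8.314 * (1/449.15 - 1/424.15))
1/T2 - 1/T1 = -1.3123e-04
ts2_new = 2.02 min

2.02 min


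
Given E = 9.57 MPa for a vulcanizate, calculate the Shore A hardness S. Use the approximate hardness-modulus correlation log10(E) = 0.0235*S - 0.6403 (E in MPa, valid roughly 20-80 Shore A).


log10(E) = 0.0235*S - 0.6403  =>  S = (log10(E) + 0.6403) / 0.0235
log10(9.57) = 0.980912
S = (0.980912 + 0.6403) / 0.0235 = 1.621212 / 0.0235
S = 69.0

Shore A = 69.0


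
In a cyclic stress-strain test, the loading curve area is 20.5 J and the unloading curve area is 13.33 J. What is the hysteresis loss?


Hysteresis loss = loading - unloading
= 20.5 - 13.33
= 7.17 J

7.17 J


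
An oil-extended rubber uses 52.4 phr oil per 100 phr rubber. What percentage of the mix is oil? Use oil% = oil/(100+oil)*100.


Oil % = oil / (100 + oil) * 100
= 52.4 / (100 + 52.4) * 100
= 52.4 / 152.4 * 100
= 34.38%

34.38%


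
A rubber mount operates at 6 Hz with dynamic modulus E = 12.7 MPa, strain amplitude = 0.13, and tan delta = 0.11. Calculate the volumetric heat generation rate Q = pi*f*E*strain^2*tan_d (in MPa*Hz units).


Q = pi * f * E * strain^2 * tan_d
= pi * 6 * 12.7 * 0.13^2 * 0.11
= pi * 6 * 12.7 * 0.0169 * 0.11
= 0.4450

Q = 0.4450


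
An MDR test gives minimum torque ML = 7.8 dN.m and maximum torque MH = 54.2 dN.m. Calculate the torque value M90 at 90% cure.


M90 = ML + 0.9 * (MH - ML)
M90 = 7.8 + 0.9 * (54.2 - 7.8)
M90 = 7.8 + 0.9 * 46.4
M90 = 49.56 dN.m

49.56 dN.m


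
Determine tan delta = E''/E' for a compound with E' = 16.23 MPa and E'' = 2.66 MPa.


tan delta = E'' / E'
= 2.66 / 16.23
= 0.1639

tan delta = 0.1639


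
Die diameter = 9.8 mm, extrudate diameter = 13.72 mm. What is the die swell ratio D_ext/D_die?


Die swell ratio = D_extrudate / D_die
= 13.72 / 9.8
= 1.4

Die swell = 1.4


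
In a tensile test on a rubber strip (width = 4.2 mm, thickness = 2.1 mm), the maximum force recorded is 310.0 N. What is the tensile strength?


Area = width * thickness = 4.2 * 2.1 = 8.82 mm^2
TS = force / area = 310.0 / 8.82 = 35.15 MPa

35.15 MPa


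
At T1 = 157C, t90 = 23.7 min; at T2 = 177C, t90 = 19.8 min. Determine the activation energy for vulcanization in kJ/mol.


T1 = 430.15 K, T2 = 450.15 K
1/T1 - 1/T2 = 1.0329e-04
ln(t1/t2) = ln(23.7/19.8) = 0.1798
Ea = 8.314 * 0.1798 / 1.0329e-04 = 14472.0566 J/mol
Ea = 14.47 kJ/mol

14.47 kJ/mol


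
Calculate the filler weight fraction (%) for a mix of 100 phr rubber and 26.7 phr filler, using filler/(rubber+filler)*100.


Filler % = filler / (rubber + filler) * 100
= 26.7 / (100 + 26.7) * 100
= 26.7 / 126.7 * 100
= 21.07%

21.07%


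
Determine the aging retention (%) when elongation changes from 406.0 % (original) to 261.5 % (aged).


Retention = aged / original * 100
= 261.5 / 406.0 * 100
= 64.4%

64.4%


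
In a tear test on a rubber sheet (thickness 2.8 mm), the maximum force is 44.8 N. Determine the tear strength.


Tear strength = force / thickness
= 44.8 / 2.8
= 16.0 N/mm

16.0 N/mm


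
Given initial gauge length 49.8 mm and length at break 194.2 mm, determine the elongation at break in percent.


Elongation = (Lf - L0) / L0 * 100
= (194.2 - 49.8) / 49.8 * 100
= 144.4 / 49.8 * 100
= 290.0%

290.0%


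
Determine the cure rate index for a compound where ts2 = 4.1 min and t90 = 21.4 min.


CRI = 100 / (t90 - ts2)
= 100 / (21.4 - 4.1)
= 100 / 17.3
= 5.78 min^-1

5.78 min^-1


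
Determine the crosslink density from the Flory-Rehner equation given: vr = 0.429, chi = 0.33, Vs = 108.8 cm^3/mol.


ln(1 - vr) = ln(1 - 0.429) = -0.5604
Numerator = -((-0.5604) + 0.429 + 0.33 * 0.429^2) = 0.0706
Denominator = 108.8 * (0.429^(1/3) - 0.429/2) = 58.7192
nu = 0.0706 / 58.7192 = 0.0012 mol/cm^3

0.0012 mol/cm^3


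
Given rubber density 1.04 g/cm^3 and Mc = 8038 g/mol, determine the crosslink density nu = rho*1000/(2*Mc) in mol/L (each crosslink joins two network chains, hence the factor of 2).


nu = rho * 1000 / (2 * Mc)
nu = 1.04 * 1000 / (2 * 8038)
nu = 1040.0 / 16076
nu = 0.0647 mol/L

0.0647 mol/L


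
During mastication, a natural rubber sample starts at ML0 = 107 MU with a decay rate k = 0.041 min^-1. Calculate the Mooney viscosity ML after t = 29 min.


ML = ML0 * exp(-k * t)
ML = 107 * exp(-0.041 * 29)
ML = 107 * 0.3045
ML = 32.58 MU

32.58 MU


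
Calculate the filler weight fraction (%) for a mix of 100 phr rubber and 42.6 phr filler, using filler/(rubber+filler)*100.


Filler % = filler / (rubber + filler) * 100
= 42.6 / (100 + 42.6) * 100
= 42.6 / 142.6 * 100
= 29.87%

29.87%


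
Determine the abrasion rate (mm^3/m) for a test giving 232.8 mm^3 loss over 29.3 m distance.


Rate = volume_loss / distance
= 232.8 / 29.3
= 7.945 mm^3/m

7.945 mm^3/m


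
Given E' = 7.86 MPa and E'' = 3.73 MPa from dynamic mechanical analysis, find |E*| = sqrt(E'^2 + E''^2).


|E*| = sqrt(E'^2 + E''^2)
= sqrt(7.86^2 + 3.73^2)
= sqrt(61.7796 + 13.9129)
= 8.7 MPa

8.7 MPa


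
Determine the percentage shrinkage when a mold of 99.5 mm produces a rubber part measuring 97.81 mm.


Shrinkage = (mold - part) / mold * 100
= (99.5 - 97.81) / 99.5 * 100
= 1.69 / 99.5 * 100
= 1.7%

1.7%


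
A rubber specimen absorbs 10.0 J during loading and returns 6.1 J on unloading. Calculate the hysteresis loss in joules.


Hysteresis loss = loading - unloading
= 10.0 - 6.1
= 3.9 J

3.9 J


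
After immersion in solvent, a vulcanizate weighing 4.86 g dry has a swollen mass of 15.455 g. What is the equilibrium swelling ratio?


Q = W_swollen / W_dry
Q = 15.455 / 4.86
Q = 3.18

Q = 3.18


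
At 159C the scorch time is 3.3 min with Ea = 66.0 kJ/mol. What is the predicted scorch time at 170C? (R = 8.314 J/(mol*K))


Convert temperatures: T1 = 159 + 273.15 = 432.15 K, T2 = 170 + 273.15 = 443.15 K
ts2_new = 3.3 * exp(66000 / 8.314 * (1/443.15 - 1/432.15))
1/T2 - 1/T1 = -5.7439e-05
ts2_new = 2.09 min

2.09 min


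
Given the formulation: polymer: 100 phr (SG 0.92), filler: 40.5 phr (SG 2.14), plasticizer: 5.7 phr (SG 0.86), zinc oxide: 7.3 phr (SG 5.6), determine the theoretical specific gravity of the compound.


Sum of weights = 153.5
Volume contributions:
  polymer: 100/0.92 = 108.6957
  filler: 40.5/2.14 = 18.9252
  plasticizer: 5.7/0.86 = 6.6279
  zinc oxide: 7.3/5.6 = 1.3036
Sum of volumes = 135.5524
SG = 153.5 / 135.5524 = 1.132

SG = 1.132


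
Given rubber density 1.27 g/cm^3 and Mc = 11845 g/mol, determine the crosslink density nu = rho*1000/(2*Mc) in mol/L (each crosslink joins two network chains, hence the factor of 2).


nu = rho * 1000 / (2 * Mc)
nu = 1.27 * 1000 / (2 * 11845)
nu = 1270.0 / 23690
nu = 0.0536 mol/L

0.0536 mol/L


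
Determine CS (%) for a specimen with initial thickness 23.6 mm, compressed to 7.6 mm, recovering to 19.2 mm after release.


CS = (t0 - recovered) / (t0 - ts) * 100
= (23.6 - 19.2) / (23.6 - 7.6) * 100
= 4.4 / 16.0 * 100
= 27.5%

27.5%


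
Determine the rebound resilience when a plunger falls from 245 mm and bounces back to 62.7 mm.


Resilience = h_rebound / h_drop * 100
= 62.7 / 245 * 100
= 25.6%

25.6%


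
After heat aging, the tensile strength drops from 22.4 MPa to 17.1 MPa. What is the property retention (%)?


Retention = aged / original * 100
= 17.1 / 22.4 * 100
= 76.3%

76.3%


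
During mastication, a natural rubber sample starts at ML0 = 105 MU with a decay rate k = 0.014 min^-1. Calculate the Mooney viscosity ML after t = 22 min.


ML = ML0 * exp(-k * t)
ML = 105 * exp(-0.014 * 22)
ML = 105 * 0.7349
ML = 77.17 MU

77.17 MU


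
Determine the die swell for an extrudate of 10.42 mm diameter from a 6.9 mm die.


Die swell ratio = D_extrudate / D_die
= 10.42 / 6.9
= 1.51

Die swell = 1.51


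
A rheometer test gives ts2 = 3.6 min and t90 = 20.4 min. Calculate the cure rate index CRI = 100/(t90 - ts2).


CRI = 100 / (t90 - ts2)
= 100 / (20.4 - 3.6)
= 100 / 16.8
= 5.95 min^-1

5.95 min^-1


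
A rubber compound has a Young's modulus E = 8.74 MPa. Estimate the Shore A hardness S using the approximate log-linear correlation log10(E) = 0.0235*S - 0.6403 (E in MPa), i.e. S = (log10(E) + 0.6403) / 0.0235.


log10(E) = 0.0235*S - 0.6403  =>  S = (log10(E) + 0.6403) / 0.0235
log10(8.74) = 0.941511
S = (0.941511 + 0.6403) / 0.0235 = 1.581811 / 0.0235
S = 67.3

Shore A = 67.3


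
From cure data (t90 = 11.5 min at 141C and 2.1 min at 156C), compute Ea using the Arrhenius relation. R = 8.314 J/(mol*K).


T1 = 414.15 K, T2 = 429.15 K
1/T1 - 1/T2 = 8.4397e-05
ln(t1/t2) = ln(11.5/2.1) = 1.7004
Ea = 8.314 * 1.7004 / 8.4397e-05 = 167509.3738 J/mol
Ea = 167.51 kJ/mol

167.51 kJ/mol


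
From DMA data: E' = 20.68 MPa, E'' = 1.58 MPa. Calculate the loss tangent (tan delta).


tan delta = E'' / E'
= 1.58 / 20.68
= 0.0764

tan delta = 0.0764


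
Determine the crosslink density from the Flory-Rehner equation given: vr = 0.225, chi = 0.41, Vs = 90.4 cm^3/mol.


ln(1 - vr) = ln(1 - 0.225) = -0.2549
Numerator = -((-0.2549) + 0.225 + 0.41 * 0.225^2) = 0.0091
Denominator = 90.4 * (0.225^(1/3) - 0.225/2) = 44.8131
nu = 0.0091 / 44.8131 = 2.0387e-04 mol/cm^3

2.0387e-04 mol/cm^3


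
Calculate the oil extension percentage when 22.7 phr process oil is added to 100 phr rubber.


Oil % = oil / (100 + oil) * 100
= 22.7 / (100 + 22.7) * 100
= 22.7 / 122.7 * 100
= 18.5%

18.5%


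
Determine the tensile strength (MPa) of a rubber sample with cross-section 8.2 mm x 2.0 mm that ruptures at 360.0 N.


Area = width * thickness = 8.2 * 2.0 = 16.4 mm^2
TS = force / area = 360.0 / 16.4 = 21.95 MPa

21.95 MPa


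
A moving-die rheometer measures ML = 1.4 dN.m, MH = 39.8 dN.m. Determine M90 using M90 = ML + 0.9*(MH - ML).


M90 = ML + 0.9 * (MH - ML)
M90 = 1.4 + 0.9 * (39.8 - 1.4)
M90 = 1.4 + 0.9 * 38.4
M90 = 35.96 dN.m

35.96 dN.m


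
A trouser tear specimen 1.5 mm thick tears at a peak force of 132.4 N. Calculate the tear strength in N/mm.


Tear strength = force / thickness
= 132.4 / 1.5
= 88.27 N/mm

88.27 N/mm


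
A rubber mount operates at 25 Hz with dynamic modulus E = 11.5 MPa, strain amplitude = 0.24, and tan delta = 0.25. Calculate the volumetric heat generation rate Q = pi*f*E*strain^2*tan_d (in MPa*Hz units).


Q = pi * f * E * strain^2 * tan_d
= pi * 25 * 11.5 * 0.24^2 * 0.25
= pi * 25 * 11.5 * 0.0576 * 0.25
= 13.0062

Q = 13.0062


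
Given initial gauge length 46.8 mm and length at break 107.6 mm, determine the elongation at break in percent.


Elongation = (Lf - L0) / L0 * 100
= (107.6 - 46.8) / 46.8 * 100
= 60.8 / 46.8 * 100
= 129.9%

129.9%


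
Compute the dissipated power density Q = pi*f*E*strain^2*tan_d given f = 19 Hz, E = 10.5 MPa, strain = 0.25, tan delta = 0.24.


Q = pi * f * E * strain^2 * tan_d
= pi * 19 * 10.5 * 0.25^2 * 0.24
= pi * 19 * 10.5 * 0.0625 * 0.24
= 9.4012

Q = 9.4012


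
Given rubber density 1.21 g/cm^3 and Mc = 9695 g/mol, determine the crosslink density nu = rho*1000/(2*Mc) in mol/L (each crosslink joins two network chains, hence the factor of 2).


nu = rho * 1000 / (2 * Mc)
nu = 1.21 * 1000 / (2 * 9695)
nu = 1210.0 / 19390
nu = 0.0624 mol/L

0.0624 mol/L


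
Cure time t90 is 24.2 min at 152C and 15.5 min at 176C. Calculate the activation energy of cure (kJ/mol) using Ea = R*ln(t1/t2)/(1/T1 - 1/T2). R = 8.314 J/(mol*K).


T1 = 425.15 K, T2 = 449.15 K
1/T1 - 1/T2 = 1.2568e-04
ln(t1/t2) = ln(24.2/15.5) = 0.4455
Ea = 8.314 * 0.4455 / 1.2568e-04 = 29470.8299 J/mol
Ea = 29.47 kJ/mol

29.47 kJ/mol


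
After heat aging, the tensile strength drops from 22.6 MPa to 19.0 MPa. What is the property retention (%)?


Retention = aged / original * 100
= 19.0 / 22.6 * 100
= 84.1%

84.1%


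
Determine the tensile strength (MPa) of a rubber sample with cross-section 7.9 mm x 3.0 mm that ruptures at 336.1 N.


Area = width * thickness = 7.9 * 3.0 = 23.7 mm^2
TS = force / area = 336.1 / 23.7 = 14.18 MPa

14.18 MPa


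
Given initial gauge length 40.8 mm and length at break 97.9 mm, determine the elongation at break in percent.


Elongation = (Lf - L0) / L0 * 100
= (97.9 - 40.8) / 40.8 * 100
= 57.1 / 40.8 * 100
= 140.0%

140.0%


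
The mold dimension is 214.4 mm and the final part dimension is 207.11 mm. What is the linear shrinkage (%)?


Shrinkage = (mold - part) / mold * 100
= (214.4 - 207.11) / 214.4 * 100
= 7.29 / 214.4 * 100
= 3.4%

3.4%


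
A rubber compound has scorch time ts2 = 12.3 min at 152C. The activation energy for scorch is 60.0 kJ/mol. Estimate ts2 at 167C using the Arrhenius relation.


Convert temperatures: T1 = 152 + 273.15 = 425.15 K, T2 = 167 + 273.15 = 440.15 K
ts2_new = 12.3 * exp(60000 / 8.314 * (1/440.15 - 1/425.15))
1/T2 - 1/T1 = -8.0158e-05
ts2_new = 6.9 min

6.9 min


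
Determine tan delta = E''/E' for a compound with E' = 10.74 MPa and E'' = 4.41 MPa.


tan delta = E'' / E'
= 4.41 / 10.74
= 0.4106

tan delta = 0.4106


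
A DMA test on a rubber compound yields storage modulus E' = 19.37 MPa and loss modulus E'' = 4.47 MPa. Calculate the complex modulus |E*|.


|E*| = sqrt(E'^2 + E''^2)
= sqrt(19.37^2 + 4.47^2)
= sqrt(375.1969 + 19.9809)
= 19.879 MPa

19.879 MPa


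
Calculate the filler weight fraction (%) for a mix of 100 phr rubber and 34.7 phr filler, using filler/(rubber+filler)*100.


Filler % = filler / (rubber + filler) * 100
= 34.7 / (100 + 34.7) * 100
= 34.7 / 134.7 * 100
= 25.76%

25.76%


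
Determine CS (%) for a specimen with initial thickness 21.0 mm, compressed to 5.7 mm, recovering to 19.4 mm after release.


CS = (t0 - recovered) / (t0 - ts) * 100
= (21.0 - 19.4) / (21.0 - 5.7) * 100
= 1.6 / 15.3 * 100
= 10.5%

10.5%


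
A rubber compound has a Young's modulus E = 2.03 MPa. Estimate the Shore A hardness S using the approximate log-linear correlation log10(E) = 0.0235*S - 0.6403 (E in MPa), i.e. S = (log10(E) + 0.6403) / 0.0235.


log10(E) = 0.0235*S - 0.6403  =>  S = (log10(E) + 0.6403) / 0.0235
log10(2.03) = 0.307496
S = (0.307496 + 0.6403) / 0.0235 = 0.947796 / 0.0235
S = 40.3

Shore A = 40.3


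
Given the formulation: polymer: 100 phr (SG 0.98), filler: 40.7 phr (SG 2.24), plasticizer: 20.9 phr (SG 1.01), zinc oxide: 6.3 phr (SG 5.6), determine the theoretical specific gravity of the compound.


Sum of weights = 167.9
Volume contributions:
  polymer: 100/0.98 = 102.0408
  filler: 40.7/2.24 = 18.1696
  plasticizer: 20.9/1.01 = 20.6931
  zinc oxide: 6.3/5.6 = 1.1250
Sum of volumes = 142.0285
SG = 167.9 / 142.0285 = 1.182

SG = 1.182


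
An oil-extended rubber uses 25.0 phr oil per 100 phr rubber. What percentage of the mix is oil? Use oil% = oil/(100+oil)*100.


Oil % = oil / (100 + oil) * 100
= 25.0 / (100 + 25.0) * 100
= 25.0 / 125.0 * 100
= 20.0%

20.0%


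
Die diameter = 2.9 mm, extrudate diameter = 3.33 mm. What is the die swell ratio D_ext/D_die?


Die swell ratio = D_extrudate / D_die
= 3.33 / 2.9
= 1.148

Die swell = 1.148


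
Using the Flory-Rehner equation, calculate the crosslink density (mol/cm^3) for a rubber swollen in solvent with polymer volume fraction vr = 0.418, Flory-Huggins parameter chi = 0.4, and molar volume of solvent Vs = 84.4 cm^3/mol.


ln(1 - vr) = ln(1 - 0.418) = -0.5413
Numerator = -((-0.5413) + 0.418 + 0.4 * 0.418^2) = 0.0534
Denominator = 84.4 * (0.418^(1/3) - 0.418/2) = 45.4660
nu = 0.0534 / 45.4660 = 0.0012 mol/cm^3

0.0012 mol/cm^3


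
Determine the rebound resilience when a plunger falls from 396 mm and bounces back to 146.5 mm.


Resilience = h_rebound / h_drop * 100
= 146.5 / 396 * 100
= 37.0%

37.0%


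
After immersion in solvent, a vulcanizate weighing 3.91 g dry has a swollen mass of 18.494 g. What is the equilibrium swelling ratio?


Q = W_swollen / W_dry
Q = 18.494 / 3.91
Q = 4.73

Q = 4.73


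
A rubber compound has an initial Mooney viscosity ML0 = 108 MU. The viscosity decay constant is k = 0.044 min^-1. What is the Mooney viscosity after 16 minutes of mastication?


ML = ML0 * exp(-k * t)
ML = 108 * exp(-0.044 * 16)
ML = 108 * 0.4946
ML = 53.42 MU

53.42 MU


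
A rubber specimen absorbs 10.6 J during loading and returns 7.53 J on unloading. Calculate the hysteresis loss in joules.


Hysteresis loss = loading - unloading
= 10.6 - 7.53
= 3.07 J

3.07 J


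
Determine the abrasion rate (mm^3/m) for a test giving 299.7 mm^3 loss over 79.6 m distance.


Rate = volume_loss / distance
= 299.7 / 79.6
= 3.765 mm^3/m

3.765 mm^3/m


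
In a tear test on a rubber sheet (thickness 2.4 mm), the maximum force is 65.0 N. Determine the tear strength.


Tear strength = force / thickness
= 65.0 / 2.4
= 27.08 N/mm

27.08 N/mm


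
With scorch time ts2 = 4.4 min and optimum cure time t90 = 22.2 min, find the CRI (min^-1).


CRI = 100 / (t90 - ts2)
= 100 / (22.2 - 4.4)
= 100 / 17.8
= 5.62 min^-1

5.62 min^-1


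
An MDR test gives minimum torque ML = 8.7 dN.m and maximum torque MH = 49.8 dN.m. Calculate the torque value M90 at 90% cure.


M90 = ML + 0.9 * (MH - ML)
M90 = 8.7 + 0.9 * (49.8 - 8.7)
M90 = 8.7 + 0.9 * 41.1
M90 = 45.69 dN.m

45.69 dN.m


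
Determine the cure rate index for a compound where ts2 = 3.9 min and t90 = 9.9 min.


CRI = 100 / (t90 - ts2)
= 100 / (9.9 - 3.9)
= 100 / 6.0
= 16.67 min^-1

16.67 min^-1


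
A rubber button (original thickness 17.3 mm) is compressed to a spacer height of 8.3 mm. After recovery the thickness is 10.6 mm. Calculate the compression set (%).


CS = (t0 - recovered) / (t0 - ts) * 100
= (17.3 - 10.6) / (17.3 - 8.3) * 100
= 6.7 / 9.0 * 100
= 74.4%

74.4%


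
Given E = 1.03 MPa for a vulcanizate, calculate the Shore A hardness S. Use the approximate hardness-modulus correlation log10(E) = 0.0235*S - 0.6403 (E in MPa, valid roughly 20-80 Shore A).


log10(E) = 0.0235*S - 0.6403  =>  S = (log10(E) + 0.6403) / 0.0235
log10(1.03) = 0.012837
S = (0.012837 + 0.6403) / 0.0235 = 0.653137 / 0.0235
S = 27.8

Shore A = 27.8
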